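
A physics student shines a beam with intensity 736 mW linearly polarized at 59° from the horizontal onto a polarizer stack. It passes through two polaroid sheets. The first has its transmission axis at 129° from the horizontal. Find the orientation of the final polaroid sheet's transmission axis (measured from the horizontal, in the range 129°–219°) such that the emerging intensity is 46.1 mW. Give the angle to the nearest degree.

I₁ = I₀ cos²(129° − 59°) = I₀ cos²(70°) = 0.117 I₀.
Target fraction: 46.1 / 736 mW = 0.06264 of I₀.
Need I₂/I₀ = 0.06264, so cos²(θ − 129°) = 0.06264 / 0.117 = 0.5355.
θ − 129° = arccos(√0.5355) = 43.0°, giving θ ≈ 129 + 43.0 = 172.0°.

θ ≈ 172°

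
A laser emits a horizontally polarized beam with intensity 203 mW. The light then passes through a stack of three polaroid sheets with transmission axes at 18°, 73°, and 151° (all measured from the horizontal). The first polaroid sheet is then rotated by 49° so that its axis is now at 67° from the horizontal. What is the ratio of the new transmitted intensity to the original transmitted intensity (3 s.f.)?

Before rotation:
I₁ = I₀ cos²(18° − 0°) = I₀ cos²(18°) = 0.9045 I₀.
I₂ = I₁ cos²(73° − 18°) = 0.9045 I₀ · cos²(55°) = 0.2976 I₀.
I₃ = I₂ cos²(151° − 73°) = 0.2976 I₀ · cos²(78°) = 0.01286 I₀.
After rotation:
I₁ = I₀ cos²(67° − 0°) = I₀ cos²(67°) = 0.1527 I₀.
I₂ = I₁ cos²(73° − 67°) = 0.1527 I₀ · cos²(6°) = 0.151 I₀.
I₃ = I₂ cos²(151° − 73°) = 0.151 I₀ · cos²(78°) = 0.006527 I₀.
Ratio = 0.006527 / 0.01286 = 0.5074.

I_new/I_old ≈ 0.507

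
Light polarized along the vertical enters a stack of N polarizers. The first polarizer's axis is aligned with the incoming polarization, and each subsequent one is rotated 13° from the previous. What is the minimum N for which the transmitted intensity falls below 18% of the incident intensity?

First polarizer is aligned with the polarization: full transmission.
Each further stage multiplies by cos²(13°) = 0.9494.
After N polarizers: T = 0.9494^(N−1). Require T < 0.18 ⇒ N−1 > ln(0.18)/ln(0.9494) = 33.02, so N−1 ≥ 34 and N = 35.
Check: N=35 gives T = 0.1711 < 0.18; N=34 gives T = 0.1802.

N = 35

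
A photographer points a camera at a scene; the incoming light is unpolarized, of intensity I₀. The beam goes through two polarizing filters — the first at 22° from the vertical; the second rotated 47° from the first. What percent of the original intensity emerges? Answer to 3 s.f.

≈ 23.3%

Unpolarized light through the first polarizer → I₁ = ½ I₀, now polarized at 22°.
I₂ = I₁ cos²(47°) = 0.5 · 0.4651 I₀ = 0.2326 I₀.
That is 23.26% of the incident intensity.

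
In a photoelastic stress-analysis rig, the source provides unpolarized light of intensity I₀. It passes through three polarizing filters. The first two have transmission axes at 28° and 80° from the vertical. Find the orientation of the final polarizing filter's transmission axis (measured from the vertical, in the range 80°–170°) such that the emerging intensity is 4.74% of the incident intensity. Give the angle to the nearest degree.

Unpolarized light through the first polarizer → I₁ = ½ I₀, now polarized at 28°.
I₂ = I₁ cos²(80° − 28°) = 0.5 I₀ · cos²(52°) = 0.1895 I₀.
Need I₃/I₀ = 0.0474, so cos²(θ − 80°) = 0.0474 / 0.1895 = 0.2501.
θ − 80° = arccos(√0.2501) = 60.0°, giving θ ≈ 80 + 60.0 = 140.0°.

θ ≈ 140°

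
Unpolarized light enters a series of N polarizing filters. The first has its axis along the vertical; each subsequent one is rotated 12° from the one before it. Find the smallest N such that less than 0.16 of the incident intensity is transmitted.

N = 27

First polarizer halves the unpolarized light: factor 1/2.
Each further stage multiplies by cos²(12°) = 0.9568.
After N polarizers: T = 0.5·0.9568^(N−1). Require T < 0.16 ⇒ N−1 > ln(0.16/0.5)/ln(0.9568) = 25.79, so N−1 ≥ 26 and N = 27.
Check: N=27 gives T = 0.1585 < 0.16; N=26 gives T = 0.1656.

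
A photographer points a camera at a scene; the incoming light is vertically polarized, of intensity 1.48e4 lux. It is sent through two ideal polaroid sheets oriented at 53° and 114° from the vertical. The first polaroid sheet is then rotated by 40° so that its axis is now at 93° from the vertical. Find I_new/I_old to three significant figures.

Before rotation:
By Malus's law, I₁ = I₀ cos²(53° − 0°) = I₀ cos²(53°) = 0.3622 I₀.
I₂ = I₁ cos²(114° − 53°) = 0.3622 I₀ · cos²(61°) = 0.08513 I₀.
After rotation:
I₁ = I₀ cos²(93° − 0°) = I₀ cos²(87°) = 0.002739 I₀.
I₂ = I₁ cos²(114° − 93°) = 0.002739 I₀ · cos²(21°) = 0.002387 I₀.
Ratio = 0.002387 / 0.08513 = 0.02804.

I_new/I_old ≈ 0.0280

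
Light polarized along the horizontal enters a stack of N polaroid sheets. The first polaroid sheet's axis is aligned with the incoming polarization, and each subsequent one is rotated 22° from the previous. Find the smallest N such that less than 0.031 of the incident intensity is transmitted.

First polarizer is aligned with the polarization: full transmission.
Each further stage multiplies by cos²(22°) = 0.8597.
After N polarizers: T = 0.8597^(N−1). Require T < 0.031 ⇒ N−1 > ln(0.031)/ln(0.8597) = 22.97, so N−1 ≥ 23 and N = 24.
Check: N=24 gives T = 0.03088 < 0.031; N=23 gives T = 0.03592.

N = 24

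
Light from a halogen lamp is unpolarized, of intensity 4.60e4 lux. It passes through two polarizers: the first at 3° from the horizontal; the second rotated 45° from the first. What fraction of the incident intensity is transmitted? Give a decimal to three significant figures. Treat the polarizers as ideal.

I/I₀ ≈ 0.250

Unpolarized light through the first polarizer → I₁ = 4.60e4 lux/2 = 2.3e+04 lux, polarized at 3°.
I₂ = I₁ · cos²(45°) = 2.3e+04 · 0.5 = 1.15e+04 lux.
Transmitted fraction = 0.25.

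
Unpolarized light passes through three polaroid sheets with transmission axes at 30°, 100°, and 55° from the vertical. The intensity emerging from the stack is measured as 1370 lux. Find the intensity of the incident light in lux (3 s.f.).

Unpolarized light through the first polarizer → I₁ = ½ I₀, now polarized at 30°.
I₂ = I₁ cos²(100° − 30°) = 0.5 I₀ · cos²(70°) = 0.05849 I₀.
I₃ = I₂ cos²(55° − 100°) = 0.05849 I₀ · cos²(45°) = 0.02924 I₀.
So 1370 lux = 0.02924 I₀, giving I₀ = 1370/0.02924 = 4.685e+04 lux.

I₀ ≈ 4.68e4 lux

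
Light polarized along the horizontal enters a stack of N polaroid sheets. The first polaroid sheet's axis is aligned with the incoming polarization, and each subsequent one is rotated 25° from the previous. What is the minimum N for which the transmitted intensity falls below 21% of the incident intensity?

First polarizer is aligned with the polarization: full transmission.
Each further stage multiplies by cos²(25°) = 0.8214.
After N polarizers: T = 0.8214^(N−1). Require T < 0.21 ⇒ N−1 > ln(0.21)/ln(0.8214) = 7.93, so N−1 ≥ 8 and N = 9.
Check: N=9 gives T = 0.2072 < 0.21; N=8 gives T = 0.2523.

N = 9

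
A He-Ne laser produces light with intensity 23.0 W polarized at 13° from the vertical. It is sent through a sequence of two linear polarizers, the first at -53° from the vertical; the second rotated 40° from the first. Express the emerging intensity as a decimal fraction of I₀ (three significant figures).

I/I₀ ≈ 0.0971

I₁ = 23.0 W · cos²(66°) = 3.805 W.
I₂ = I₁ · cos²(40°) = 3.805 · 0.5868 = 2.233 W.
Transmitted fraction = 0.09708.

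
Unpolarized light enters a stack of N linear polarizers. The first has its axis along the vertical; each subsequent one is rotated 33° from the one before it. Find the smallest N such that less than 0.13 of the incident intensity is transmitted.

First polarizer halves the unpolarized light: factor 1/2.
Each further stage multiplies by cos²(33°) = 0.7034.
After N polarizers: T = 0.5·0.7034^(N−1). Require T < 0.13 ⇒ N−1 > ln(0.13/0.5)/ln(0.7034) = 3.83, so N−1 ≥ 4 and N = 5.
Check: N=5 gives T = 0.1224 < 0.13; N=4 gives T = 0.174.

N = 5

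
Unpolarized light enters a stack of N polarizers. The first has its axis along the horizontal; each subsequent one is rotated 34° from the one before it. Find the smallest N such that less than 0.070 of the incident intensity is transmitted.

First polarizer halves the unpolarized light: factor 1/2.
Each further stage multiplies by cos²(34°) = 0.6873.
After N polarizers: T = 0.5·0.6873^(N−1). Require T < 0.070 ⇒ N−1 > ln(0.070/0.5)/ln(0.6873) = 5.24, so N−1 ≥ 6 and N = 7.
Check: N=7 gives T = 0.05271 < 0.070; N=6 gives T = 0.07669.

N = 7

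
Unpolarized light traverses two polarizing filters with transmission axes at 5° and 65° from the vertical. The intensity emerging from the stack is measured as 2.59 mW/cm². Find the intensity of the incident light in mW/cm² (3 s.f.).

I₀ ≈ 20.7 mW/cm²

Unpolarized light through the first polarizer → I₁ = ½ I₀, now polarized at 5°.
I₂ = I₁ cos²(65° − 5°) = 0.5 I₀ · cos²(60°) = 0.125 I₀.
So 2.59 mW/cm² = 0.125 I₀, giving I₀ = 2.59/0.125 = 20.72 mW/cm².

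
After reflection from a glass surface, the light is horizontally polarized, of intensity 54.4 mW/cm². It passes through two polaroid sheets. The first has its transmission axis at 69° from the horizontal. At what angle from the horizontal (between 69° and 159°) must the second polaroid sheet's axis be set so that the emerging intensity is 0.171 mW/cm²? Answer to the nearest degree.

By Malus's law, I₁ = I₀ cos²(69° − 0°) = I₀ cos²(69°) = 0.1284 I₀.
Target fraction: 0.171 / 54.4 mW/cm² = 0.003143 of I₀.
Need I₂/I₀ = 0.003143, so cos²(θ − 69°) = 0.003143 / 0.1284 = 0.02448.
θ − 69° = arccos(√0.02448) = 81.0°, giving θ ≈ 69 + 81.0 = 150.0°.

θ ≈ 150°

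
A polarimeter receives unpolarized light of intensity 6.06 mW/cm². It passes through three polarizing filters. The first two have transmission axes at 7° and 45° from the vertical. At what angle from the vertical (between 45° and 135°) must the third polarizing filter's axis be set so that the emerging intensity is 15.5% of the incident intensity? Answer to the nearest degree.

θ ≈ 90°

Unpolarized light through the first polarizer → I₁ = ½ I₀, now polarized at 7°.
I₂ = I₁ cos²(45° − 7°) = 0.5 I₀ · cos²(38°) = 0.3105 I₀.
Need I₃/I₀ = 0.155, so cos²(θ − 45°) = 0.155 / 0.3105 = 0.4992.
θ − 45° = arccos(√0.4992) = 45.0°, giving θ ≈ 45 + 45.0 = 90.0°.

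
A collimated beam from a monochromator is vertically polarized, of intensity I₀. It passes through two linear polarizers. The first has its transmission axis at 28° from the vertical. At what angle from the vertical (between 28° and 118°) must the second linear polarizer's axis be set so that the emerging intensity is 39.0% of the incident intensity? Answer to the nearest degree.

By Malus's law, I₁ = I₀ cos²(28° − 0°) = I₀ cos²(28°) = 0.7796 I₀.
Need I₂/I₀ = 0.39, so cos²(θ − 28°) = 0.39 / 0.7796 = 0.5003.
θ − 28° = arccos(√0.5003) = 45.0°, giving θ ≈ 28 + 45.0 = 73.0°.

θ ≈ 73°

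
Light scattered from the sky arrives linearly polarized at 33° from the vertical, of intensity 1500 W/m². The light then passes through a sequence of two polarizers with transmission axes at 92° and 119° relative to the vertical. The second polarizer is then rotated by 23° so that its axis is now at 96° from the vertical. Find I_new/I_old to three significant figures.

Before rotation:
By Malus's law, I₁ = I₀ cos²(92° − 33°) = I₀ cos²(59°) = 0.2653 I₀.
I₂ = I₁ cos²(119° − 92°) = 0.2653 I₀ · cos²(27°) = 0.2106 I₀.
After rotation:
I₁ = I₀ cos²(92° − 33°) = I₀ cos²(59°) = 0.2653 I₀.
I₂ = I₁ cos²(96° − 92°) = 0.2653 I₀ · cos²(4°) = 0.264 I₀.
Ratio = 0.264 / 0.2106 = 1.253.

I_new/I_old ≈ 1.25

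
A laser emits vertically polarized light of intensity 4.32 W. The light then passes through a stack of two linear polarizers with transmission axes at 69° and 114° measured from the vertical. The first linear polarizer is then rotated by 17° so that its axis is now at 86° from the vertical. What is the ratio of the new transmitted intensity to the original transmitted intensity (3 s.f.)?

I_new/I_old ≈ 0.0591

Before rotation:
I₁ = I₀ cos²(69° − 0°) = I₀ cos²(69°) = 0.1284 I₀.
I₂ = I₁ cos²(114° − 69°) = 0.1284 I₀ · cos²(45°) = 0.06421 I₀.
After rotation:
I₁ = I₀ cos²(86° − 0°) = I₀ cos²(86°) = 0.004866 I₀.
I₂ = I₁ cos²(114° − 86°) = 0.004866 I₀ · cos²(28°) = 0.003793 I₀.
Ratio = 0.003793 / 0.06421 = 0.05908.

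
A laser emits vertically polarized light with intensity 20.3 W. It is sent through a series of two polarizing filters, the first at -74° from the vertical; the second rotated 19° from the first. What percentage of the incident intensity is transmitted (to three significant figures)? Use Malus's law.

By Malus's law, I₁ = 20.3 W · cos²(74°) = 1.542 W.
I₂ = I₁ · cos²(19°) = 1.542 · 0.894 = 1.379 W.
That is 6.792% of the incident intensity.

≈ 6.79%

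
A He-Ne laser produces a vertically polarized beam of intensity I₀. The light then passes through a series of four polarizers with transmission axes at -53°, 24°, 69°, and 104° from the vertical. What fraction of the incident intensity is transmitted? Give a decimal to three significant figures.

≈ 0.00615 I₀

I₁ = I₀ cos²(-53° − 0°) = I₀ cos²(53°) = 0.3622 I₀.
I₂ = I₁ cos²(24° + 53°) = 0.3622 I₀ · cos²(77°) = 0.01833 I₀.
I₃ = I₂ cos²(69° − 24°) = 0.01833 I₀ · cos²(45°) = 0.009164 I₀.
I₄ = I₃ cos²(104° − 69°) = 0.009164 I₀ · cos²(35°) = 0.006149 I₀.
Transmitted fraction = 0.006149.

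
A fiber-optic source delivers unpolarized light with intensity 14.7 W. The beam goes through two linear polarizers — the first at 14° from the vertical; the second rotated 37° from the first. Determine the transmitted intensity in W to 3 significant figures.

Unpolarized light through the first polarizer → I₁ = 14.7 W/2 = 7.35 W, polarized at 14°.
I₂ = I₁ · cos²(37°) = 7.35 · 0.6378 = 4.688 W.

I ≈ 4.69 W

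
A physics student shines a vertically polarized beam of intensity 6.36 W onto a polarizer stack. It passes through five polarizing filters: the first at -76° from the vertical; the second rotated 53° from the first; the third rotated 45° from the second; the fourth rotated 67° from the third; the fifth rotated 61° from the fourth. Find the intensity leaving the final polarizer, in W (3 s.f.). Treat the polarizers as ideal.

I ≈ 0.00242 W

I₁ = 6.36 W · cos²(76°) = 0.3722 W.
I₂ = I₁ · cos²(53°) = 0.3722 · 0.3622 = 0.1348 W.
I₃ = I₂ · cos²(45°) = 0.1348 · 0.5 = 0.06741 W.
I₄ = I₃ · cos²(67°) = 0.06741 · 0.1527 = 0.01029 W.
I₅ = I₄ · cos²(61°) = 0.01029 · 0.235 = 0.002419 W.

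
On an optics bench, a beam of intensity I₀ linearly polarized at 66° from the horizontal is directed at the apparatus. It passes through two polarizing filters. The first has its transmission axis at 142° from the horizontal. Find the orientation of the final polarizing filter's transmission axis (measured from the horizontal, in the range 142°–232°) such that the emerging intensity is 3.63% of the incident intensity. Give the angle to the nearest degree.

θ ≈ 180°

I₁ = I₀ cos²(142° − 66°) = I₀ cos²(76°) = 0.05853 I₀.
Need I₂/I₀ = 0.0363, so cos²(θ − 142°) = 0.0363 / 0.05853 = 0.6202.
θ − 142° = arccos(√0.6202) = 38.0°, giving θ ≈ 142 + 38.0 = 180.0°.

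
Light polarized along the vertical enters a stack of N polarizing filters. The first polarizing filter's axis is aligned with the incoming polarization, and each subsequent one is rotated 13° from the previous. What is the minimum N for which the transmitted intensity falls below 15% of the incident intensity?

N = 38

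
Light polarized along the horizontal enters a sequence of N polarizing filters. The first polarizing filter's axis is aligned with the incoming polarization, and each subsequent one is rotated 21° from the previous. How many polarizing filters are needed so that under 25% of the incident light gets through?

First polarizer is aligned with the polarization: full transmission.
Each further stage multiplies by cos²(21°) = 0.8716.
After N polarizers: T = 0.8716^(N−1). Require T < 0.25 ⇒ N−1 > ln(0.25)/ln(0.8716) = 10.09, so N−1 ≥ 11 and N = 12.
Check: N=12 gives T = 0.2205 < 0.25; N=11 gives T = 0.253.

N = 12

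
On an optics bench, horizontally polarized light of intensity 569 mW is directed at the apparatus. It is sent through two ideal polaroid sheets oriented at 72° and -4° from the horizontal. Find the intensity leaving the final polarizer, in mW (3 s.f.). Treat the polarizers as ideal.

I ≈ 3.18 mW

I₁ = 569 mW · cos²(72°) = 54.33 mW.
I₂ = I₁ · cos²(76°) = 54.33 · 0.05853 = 3.18 mW.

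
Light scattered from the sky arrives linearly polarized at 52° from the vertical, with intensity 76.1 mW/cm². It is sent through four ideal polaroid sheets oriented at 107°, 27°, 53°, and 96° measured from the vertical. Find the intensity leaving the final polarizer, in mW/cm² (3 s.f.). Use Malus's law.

I ≈ 0.326 mW/cm²

By Malus's law, I₁ = 76.1 mW/cm² · cos²(55°) = 25.04 mW/cm².
I₂ = I₁ · cos²(80°) = 25.04 · 0.03015 = 0.7549 mW/cm².
I₃ = I₂ · cos²(26°) = 0.7549 · 0.8078 = 0.6099 mW/cm².
I₄ = I₃ · cos²(43°) = 0.6099 · 0.5349 = 0.3262 mW/cm².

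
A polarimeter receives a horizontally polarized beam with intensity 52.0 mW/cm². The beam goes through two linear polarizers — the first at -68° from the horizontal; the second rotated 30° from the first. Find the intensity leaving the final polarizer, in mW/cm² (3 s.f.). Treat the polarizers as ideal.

I ≈ 5.47 mW/cm²

By Malus's law, I₁ = 52.0 mW/cm² · cos²(68°) = 7.297 mW/cm².
I₂ = I₁ · cos²(30°) = 7.297 · 0.75 = 5.473 mW/cm².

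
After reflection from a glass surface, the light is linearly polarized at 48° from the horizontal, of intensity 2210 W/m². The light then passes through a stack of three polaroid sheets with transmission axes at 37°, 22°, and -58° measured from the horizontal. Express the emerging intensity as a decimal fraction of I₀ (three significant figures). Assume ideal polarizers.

I₁ = 2210 W/m² · cos²(11°) = 2130 W/m².
I₂ = I₁ · cos²(15°) = 2130 · 0.933 = 1987 W/m².
I₃ = I₂ · cos²(80°) = 1987 · 0.03015 = 59.91 W/m².
Transmitted fraction = 0.02711.

I/I₀ ≈ 0.0271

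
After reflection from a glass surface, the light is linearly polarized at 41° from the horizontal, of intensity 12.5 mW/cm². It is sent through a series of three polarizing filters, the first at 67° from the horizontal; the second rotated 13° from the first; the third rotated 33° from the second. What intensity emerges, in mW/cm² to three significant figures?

I₁ = 12.5 mW/cm² · cos²(26°) = 10.1 mW/cm².
I₂ = I₁ · cos²(13°) = 10.1 · 0.9494 = 9.587 mW/cm².
I₃ = I₂ · cos²(33°) = 9.587 · 0.7034 = 6.743 mW/cm².

I ≈ 6.74 mW/cm²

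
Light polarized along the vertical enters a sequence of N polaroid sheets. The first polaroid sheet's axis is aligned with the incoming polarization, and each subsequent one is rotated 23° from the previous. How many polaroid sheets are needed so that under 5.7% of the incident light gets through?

N = 19

First polarizer is aligned with the polarization: full transmission.
Each further stage multiplies by cos²(23°) = 0.8473.
After N polarizers: T = 0.8473^(N−1). Require T < 0.057 ⇒ N−1 > ln(0.057)/ln(0.8473) = 17.29, so N−1 ≥ 18 and N = 19.
Check: N=19 gives T = 0.05069 < 0.057; N=18 gives T = 0.05983.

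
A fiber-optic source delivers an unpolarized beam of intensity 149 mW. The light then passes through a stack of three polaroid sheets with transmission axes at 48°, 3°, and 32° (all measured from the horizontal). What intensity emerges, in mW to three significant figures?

Unpolarized light through the first polarizer → I₁ = 149 mW/2 = 74.5 mW, polarized at 48°.
I₂ = I₁ · cos²(45°) = 74.5 · 0.5 = 37.25 mW.
I₃ = I₂ · cos²(29°) = 37.25 · 0.765 = 28.49 mW.

I ≈ 28.5 mW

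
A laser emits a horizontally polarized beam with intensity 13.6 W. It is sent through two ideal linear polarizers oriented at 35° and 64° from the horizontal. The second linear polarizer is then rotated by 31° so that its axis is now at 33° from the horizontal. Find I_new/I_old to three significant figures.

I_new/I_old ≈ 1.31

Before rotation:
By Malus's law, I₁ = I₀ cos²(35° − 0°) = I₀ cos²(35°) = 0.671 I₀.
I₂ = I₁ cos²(64° − 35°) = 0.671 I₀ · cos²(29°) = 0.5133 I₀.
After rotation:
I₁ = I₀ cos²(35° − 0°) = I₀ cos²(35°) = 0.671 I₀.
I₂ = I₁ cos²(33° − 35°) = 0.671 I₀ · cos²(2°) = 0.6702 I₀.
Ratio = 0.6702 / 0.5133 = 1.306.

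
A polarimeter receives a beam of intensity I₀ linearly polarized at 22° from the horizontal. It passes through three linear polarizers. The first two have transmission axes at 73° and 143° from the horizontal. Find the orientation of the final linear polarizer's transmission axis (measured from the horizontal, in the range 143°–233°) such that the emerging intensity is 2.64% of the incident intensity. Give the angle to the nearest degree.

I₁ = I₀ cos²(73° − 22°) = I₀ cos²(51°) = 0.396 I₀.
I₂ = I₁ cos²(143° − 73°) = 0.396 I₀ · cos²(70°) = 0.04633 I₀.
Need I₃/I₀ = 0.0264, so cos²(θ − 143°) = 0.0264 / 0.04633 = 0.5698.
θ − 143° = arccos(√0.5698) = 41.0°, giving θ ≈ 143 + 41.0 = 184.0°.

θ ≈ 184°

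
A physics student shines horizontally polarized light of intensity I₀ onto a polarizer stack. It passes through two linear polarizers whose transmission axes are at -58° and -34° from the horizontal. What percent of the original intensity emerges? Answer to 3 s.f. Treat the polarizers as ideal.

I₁ = I₀ cos²(-58° − 0°) = I₀ cos²(58°) = 0.2808 I₀.
I₂ = I₁ cos²(-34° + 58°) = 0.2808 I₀ · cos²(24°) = 0.2344 I₀.
That is 23.44% of the incident intensity.

≈ 23.4%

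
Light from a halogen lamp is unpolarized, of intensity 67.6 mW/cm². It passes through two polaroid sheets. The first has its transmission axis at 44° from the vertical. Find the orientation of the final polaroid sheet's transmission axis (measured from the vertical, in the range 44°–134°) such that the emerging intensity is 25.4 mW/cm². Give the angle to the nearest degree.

θ ≈ 74°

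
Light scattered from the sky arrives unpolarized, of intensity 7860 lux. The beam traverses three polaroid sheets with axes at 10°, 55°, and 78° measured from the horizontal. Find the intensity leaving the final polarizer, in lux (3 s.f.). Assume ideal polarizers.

Unpolarized light through the first polarizer → I₁ = 7860 lux/2 = 3930 lux, polarized at 10°.
I₂ = I₁ · cos²(45°) = 3930 · 0.5 = 1965 lux.
I₃ = I₂ · cos²(23°) = 1965 · 0.8473 = 1665 lux.

I ≈ 1670 lux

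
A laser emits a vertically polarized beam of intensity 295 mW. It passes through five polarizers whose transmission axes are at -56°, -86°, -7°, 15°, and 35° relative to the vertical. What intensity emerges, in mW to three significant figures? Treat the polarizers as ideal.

By Malus's law, I₁ = 295 mW · cos²(56°) = 92.25 mW.
I₂ = I₁ · cos²(30°) = 92.25 · 0.75 = 69.18 mW.
I₃ = I₂ · cos²(79°) = 69.18 · 0.03641 = 2.519 mW.
I₄ = I₃ · cos²(22°) = 2.519 · 0.8597 = 2.165 mW.
I₅ = I₄ · cos²(20°) = 2.165 · 0.883 = 1.912 mW.

I ≈ 1.91 mW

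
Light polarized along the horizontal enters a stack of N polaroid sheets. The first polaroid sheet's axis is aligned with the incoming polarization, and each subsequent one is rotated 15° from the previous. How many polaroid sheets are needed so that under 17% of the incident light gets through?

First polarizer is aligned with the polarization: full transmission.
Each further stage multiplies by cos²(15°) = 0.933.
After N polarizers: T = 0.933^(N−1). Require T < 0.17 ⇒ N−1 > ln(0.17)/ln(0.933) = 25.56, so N−1 ≥ 26 and N = 27.
Check: N=27 gives T = 0.1648 < 0.17; N=26 gives T = 0.1767.

N = 27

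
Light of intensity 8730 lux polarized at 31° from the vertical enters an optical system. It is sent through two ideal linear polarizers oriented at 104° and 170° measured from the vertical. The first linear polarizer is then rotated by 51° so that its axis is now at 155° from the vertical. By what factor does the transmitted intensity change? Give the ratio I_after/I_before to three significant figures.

Before rotation:
I₁ = I₀ cos²(104° − 31°) = I₀ cos²(73°) = 0.08548 I₀.
I₂ = I₁ cos²(170° − 104°) = 0.08548 I₀ · cos²(66°) = 0.01414 I₀.
After rotation:
I₁ = I₀ cos²(155° − 31°) = I₀ cos²(56°) = 0.3127 I₀.
I₂ = I₁ cos²(170° − 155°) = 0.3127 I₀ · cos²(15°) = 0.2917 I₀.
Ratio = 0.2917 / 0.01414 = 20.63.

I_new/I_old ≈ 20.6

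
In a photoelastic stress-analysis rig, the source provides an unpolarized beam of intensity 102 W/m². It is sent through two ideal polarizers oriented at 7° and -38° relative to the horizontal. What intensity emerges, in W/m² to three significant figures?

I ≈ 25.5 W/m²

Unpolarized light through the first polarizer → I₁ = 102 W/m²/2 = 51 W/m², polarized at 7°.
I₂ = I₁ · cos²(45°) = 51 · 0.5 = 25.5 W/m².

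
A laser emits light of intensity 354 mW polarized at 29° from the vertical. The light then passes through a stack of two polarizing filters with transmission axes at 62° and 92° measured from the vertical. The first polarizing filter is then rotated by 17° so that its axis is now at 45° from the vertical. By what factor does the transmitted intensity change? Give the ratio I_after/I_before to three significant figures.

I_new/I_old ≈ 0.815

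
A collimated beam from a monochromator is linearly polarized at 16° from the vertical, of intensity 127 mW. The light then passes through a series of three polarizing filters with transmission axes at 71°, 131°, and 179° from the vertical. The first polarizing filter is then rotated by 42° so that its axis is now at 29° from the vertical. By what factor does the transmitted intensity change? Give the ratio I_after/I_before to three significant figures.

Before rotation:
By Malus's law, I₁ = I₀ cos²(71° − 16°) = I₀ cos²(55°) = 0.329 I₀.
I₂ = I₁ cos²(131° − 71°) = 0.329 I₀ · cos²(60°) = 0.08225 I₀.
I₃ = I₂ cos²(179° − 131°) = 0.08225 I₀ · cos²(48°) = 0.03683 I₀.
After rotation:
I₁ = I₀ cos²(29° − 16°) = I₀ cos²(13°) = 0.9494 I₀.
Angle between axes 1 and 2: 78°. I₂ = 0.9494 I₀ · cos²(78°) = 0.04104 I₀.
I₃ = I₂ cos²(179° − 131°) = 0.04104 I₀ · cos²(48°) = 0.01838 I₀.
Ratio = 0.01838 / 0.03683 = 0.499.

I_new/I_old ≈ 0.499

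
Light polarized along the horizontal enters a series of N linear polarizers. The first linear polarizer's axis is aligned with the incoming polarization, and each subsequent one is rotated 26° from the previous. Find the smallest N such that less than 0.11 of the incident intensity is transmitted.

First polarizer is aligned with the polarization: full transmission.
Each further stage multiplies by cos²(26°) = 0.8078.
After N polarizers: T = 0.8078^(N−1). Require T < 0.11 ⇒ N−1 > ln(0.11)/ln(0.8078) = 10.34, so N−1 ≥ 11 and N = 12.
Check: N=12 gives T = 0.09561 < 0.11; N=11 gives T = 0.1184.

N = 12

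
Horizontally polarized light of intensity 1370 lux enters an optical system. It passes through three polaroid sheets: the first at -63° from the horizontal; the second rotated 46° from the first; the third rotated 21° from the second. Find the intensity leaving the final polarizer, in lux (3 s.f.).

I ≈ 119 lux

I₁ = 1370 lux · cos²(63°) = 282.4 lux.
I₂ = I₁ · cos²(46°) = 282.4 · 0.4826 = 136.3 lux.
I₃ = I₂ · cos²(21°) = 136.3 · 0.8716 = 118.8 lux.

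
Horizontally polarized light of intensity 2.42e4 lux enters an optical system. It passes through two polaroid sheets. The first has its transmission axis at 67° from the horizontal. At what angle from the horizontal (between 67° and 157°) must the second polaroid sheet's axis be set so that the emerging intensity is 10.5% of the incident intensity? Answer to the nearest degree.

θ ≈ 101°

I₁ = I₀ cos²(67° − 0°) = I₀ cos²(67°) = 0.1527 I₀.
Need I₂/I₀ = 0.105, so cos²(θ − 67°) = 0.105 / 0.1527 = 0.6878.
θ − 67° = arccos(√0.6878) = 34.0°, giving θ ≈ 67 + 34.0 = 101.0°.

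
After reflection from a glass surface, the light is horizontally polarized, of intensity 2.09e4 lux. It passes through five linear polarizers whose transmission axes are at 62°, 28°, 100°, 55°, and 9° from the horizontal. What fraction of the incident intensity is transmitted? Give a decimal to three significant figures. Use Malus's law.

I/I₀ ≈ 0.00349

By Malus's law, I₁ = 2.09e4 lux · cos²(62°) = 4606 lux.
I₂ = I₁ · cos²(34°) = 4606 · 0.6873 = 3166 lux.
I₃ = I₂ · cos²(72°) = 3166 · 0.09549 = 302.3 lux.
I₄ = I₃ · cos²(45°) = 302.3 · 0.5 = 151.2 lux.
I₅ = I₄ · cos²(46°) = 151.2 · 0.4826 = 72.94 lux.
Transmitted fraction = 0.00349.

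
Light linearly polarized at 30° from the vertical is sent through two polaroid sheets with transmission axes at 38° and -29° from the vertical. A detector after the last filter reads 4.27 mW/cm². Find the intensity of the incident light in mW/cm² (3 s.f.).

I₁ = I₀ cos²(38° − 30°) = I₀ cos²(8°) = 0.9806 I₀.
I₂ = I₁ cos²(-29° − 38°) = 0.9806 I₀ · cos²(67°) = 0.1497 I₀.
So 4.27 mW/cm² = 0.1497 I₀, giving I₀ = 4.27/0.1497 = 28.52 mW/cm².

I₀ ≈ 28.5 mW/cm²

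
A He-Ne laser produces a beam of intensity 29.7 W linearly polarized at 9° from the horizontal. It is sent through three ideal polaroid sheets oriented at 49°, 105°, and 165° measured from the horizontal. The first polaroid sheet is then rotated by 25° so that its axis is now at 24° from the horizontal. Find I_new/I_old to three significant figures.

I_new/I_old ≈ 0.124

Before rotation:
I₁ = I₀ cos²(49° − 9°) = I₀ cos²(40°) = 0.5868 I₀.
I₂ = I₁ cos²(105° − 49°) = 0.5868 I₀ · cos²(56°) = 0.1835 I₀.
I₃ = I₂ cos²(165° − 105°) = 0.1835 I₀ · cos²(60°) = 0.04587 I₀.
After rotation:
I₁ = I₀ cos²(24° − 9°) = I₀ cos²(15°) = 0.933 I₀.
I₂ = I₁ cos²(105° − 24°) = 0.933 I₀ · cos²(81°) = 0.02283 I₀.
I₃ = I₂ cos²(165° − 105°) = 0.02283 I₀ · cos²(60°) = 0.005708 I₀.
Ratio = 0.005708 / 0.04587 = 0.1244.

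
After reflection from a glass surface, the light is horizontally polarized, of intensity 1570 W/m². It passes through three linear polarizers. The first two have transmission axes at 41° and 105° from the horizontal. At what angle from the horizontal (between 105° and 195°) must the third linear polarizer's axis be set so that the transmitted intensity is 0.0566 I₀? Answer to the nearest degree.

By Malus's law, I₁ = I₀ cos²(41° − 0°) = I₀ cos²(41°) = 0.5696 I₀.
I₂ = I₁ cos²(105° − 41°) = 0.5696 I₀ · cos²(64°) = 0.1095 I₀.
Need I₃/I₀ = 0.0566, so cos²(θ − 105°) = 0.0566 / 0.1095 = 0.5171.
θ − 105° = arccos(√0.5171) = 44.0°, giving θ ≈ 105 + 44.0 = 149.0°.

θ ≈ 149°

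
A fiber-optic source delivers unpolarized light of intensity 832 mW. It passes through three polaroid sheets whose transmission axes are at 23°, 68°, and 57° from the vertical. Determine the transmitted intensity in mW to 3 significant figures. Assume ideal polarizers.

I ≈ 200 mW

Unpolarized light through the first polarizer → I₁ = 832 mW/2 = 416 mW, polarized at 23°.
I₂ = I₁ · cos²(45°) = 416 · 0.5 = 208 mW.
I₃ = I₂ · cos²(11°) = 208 · 0.9636 = 200.4 mW.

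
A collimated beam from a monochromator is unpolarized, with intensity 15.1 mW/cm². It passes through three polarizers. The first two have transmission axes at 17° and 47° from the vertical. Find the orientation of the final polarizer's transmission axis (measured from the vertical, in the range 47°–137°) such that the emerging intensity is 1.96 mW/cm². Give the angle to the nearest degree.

Unpolarized light through the first polarizer → I₁ = ½ I₀, now polarized at 17°.
I₂ = I₁ cos²(47° − 17°) = 0.5 I₀ · cos²(30°) = 0.375 I₀.
Target fraction: 1.96 / 15.1 mW/cm² = 0.1298 of I₀.
Need I₃/I₀ = 0.1298, so cos²(θ − 47°) = 0.1298 / 0.375 = 0.3461.
θ − 47° = arccos(√0.3461) = 54.0°, giving θ ≈ 47 + 54.0 = 101.0°.

θ ≈ 101°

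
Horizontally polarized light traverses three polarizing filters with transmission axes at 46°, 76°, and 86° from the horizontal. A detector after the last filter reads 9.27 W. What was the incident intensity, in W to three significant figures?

I₁ = I₀ cos²(46° − 0°) = I₀ cos²(46°) = 0.4826 I₀.
I₂ = I₁ cos²(76° − 46°) = 0.4826 I₀ · cos²(30°) = 0.3619 I₀.
I₃ = I₂ cos²(86° − 76°) = 0.3619 I₀ · cos²(10°) = 0.351 I₀.
So 9.27 W = 0.351 I₀, giving I₀ = 9.27/0.351 = 26.41 W.

I₀ ≈ 26.4 W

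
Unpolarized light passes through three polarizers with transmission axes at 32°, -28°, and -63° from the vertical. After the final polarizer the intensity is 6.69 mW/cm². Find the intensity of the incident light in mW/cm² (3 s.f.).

I₀ ≈ 79.8 mW/cm²

Unpolarized light through the first polarizer → I₁ = ½ I₀, now polarized at 32°.
I₂ = I₁ cos²(-28° − 32°) = 0.5 I₀ · cos²(60°) = 0.125 I₀.
I₃ = I₂ cos²(-63° + 28°) = 0.125 I₀ · cos²(35°) = 0.08388 I₀.
So 6.69 mW/cm² = 0.08388 I₀, giving I₀ = 6.69/0.08388 = 79.76 mW/cm².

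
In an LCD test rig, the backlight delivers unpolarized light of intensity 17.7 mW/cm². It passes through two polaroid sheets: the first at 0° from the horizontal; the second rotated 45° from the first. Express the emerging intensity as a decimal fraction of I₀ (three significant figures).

I/I₀ ≈ 0.250

Unpolarized light through the first polarizer → I₁ = 17.7 mW/cm²/2 = 8.85 mW/cm², polarized at 0°.
I₂ = I₁ · cos²(45°) = 8.85 · 0.5 = 4.425 mW/cm².
Transmitted fraction = 0.25.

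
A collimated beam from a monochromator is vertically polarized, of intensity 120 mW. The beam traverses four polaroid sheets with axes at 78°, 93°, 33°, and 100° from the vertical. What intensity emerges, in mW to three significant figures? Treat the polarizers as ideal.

I ≈ 0.185 mW

I₁ = 120 mW · cos²(78°) = 5.187 mW.
I₂ = I₁ · cos²(15°) = 5.187 · 0.933 = 4.84 mW.
I₃ = I₂ · cos²(60°) = 4.84 · 0.25 = 1.21 mW.
I₄ = I₃ · cos²(67°) = 1.21 · 0.1527 = 0.1847 mW.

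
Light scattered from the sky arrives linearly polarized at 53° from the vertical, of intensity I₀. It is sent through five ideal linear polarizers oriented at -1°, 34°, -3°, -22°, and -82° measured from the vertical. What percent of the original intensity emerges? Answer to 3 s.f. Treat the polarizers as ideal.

I₁ = I₀ cos²(-1° − 53°) = I₀ cos²(54°) = 0.3455 I₀.
I₂ = I₁ cos²(34° + 1°) = 0.3455 I₀ · cos²(35°) = 0.2318 I₀.
I₃ = I₂ cos²(-3° − 34°) = 0.2318 I₀ · cos²(37°) = 0.1479 I₀.
I₄ = I₃ cos²(-22° + 3°) = 0.1479 I₀ · cos²(19°) = 0.1322 I₀.
I₅ = I₄ cos²(-82° + 22°) = 0.1322 I₀ · cos²(60°) = 0.03305 I₀.
That is 3.305% of the incident intensity.

≈ 3.30%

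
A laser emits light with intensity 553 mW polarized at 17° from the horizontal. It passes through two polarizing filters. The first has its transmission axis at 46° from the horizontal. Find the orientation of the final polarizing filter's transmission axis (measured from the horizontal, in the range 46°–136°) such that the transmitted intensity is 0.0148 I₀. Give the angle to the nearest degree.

θ ≈ 128°

By Malus's law, I₁ = I₀ cos²(46° − 17°) = I₀ cos²(29°) = 0.765 I₀.
Need I₂/I₀ = 0.0148, so cos²(θ − 46°) = 0.0148 / 0.765 = 0.01935.
θ − 46° = arccos(√0.01935) = 82.0°, giving θ ≈ 46 + 82.0 = 128.0°.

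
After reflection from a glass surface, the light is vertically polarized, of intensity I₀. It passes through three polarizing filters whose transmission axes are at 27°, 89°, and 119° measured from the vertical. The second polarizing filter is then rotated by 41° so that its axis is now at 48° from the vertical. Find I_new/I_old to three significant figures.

I_new/I_old ≈ 0.559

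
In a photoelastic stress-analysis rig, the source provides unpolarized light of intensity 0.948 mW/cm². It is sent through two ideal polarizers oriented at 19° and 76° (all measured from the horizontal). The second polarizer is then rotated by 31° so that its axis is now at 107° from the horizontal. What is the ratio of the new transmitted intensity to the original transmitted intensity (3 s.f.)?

Before rotation:
Unpolarized light through the first polarizer → I₁ = ½ I₀, now polarized at 19°.
I₂ = I₁ cos²(76° − 19°) = 0.5 I₀ · cos²(57°) = 0.1483 I₀.
After rotation:
Unpolarized light through the first polarizer → I₁ = ½ I₀, now polarized at 19°.
I₂ = I₁ cos²(107° − 19°) = 0.5 I₀ · cos²(88°) = 0.000609 I₀.
Ratio = 0.000609 / 0.1483 = 0.004106.

I_new/I_old ≈ 0.00411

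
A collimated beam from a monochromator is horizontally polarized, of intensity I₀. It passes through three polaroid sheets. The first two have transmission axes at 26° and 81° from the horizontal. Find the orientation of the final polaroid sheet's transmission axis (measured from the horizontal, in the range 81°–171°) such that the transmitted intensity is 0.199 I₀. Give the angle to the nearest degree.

I₁ = I₀ cos²(26° − 0°) = I₀ cos²(26°) = 0.8078 I₀.
I₂ = I₁ cos²(81° − 26°) = 0.8078 I₀ · cos²(55°) = 0.2658 I₀.
Need I₃/I₀ = 0.199, so cos²(θ − 81°) = 0.199 / 0.2658 = 0.7488.
θ − 81° = arccos(√0.7488) = 30.1°, giving θ ≈ 81 + 30.1 = 111.1°.

θ ≈ 111°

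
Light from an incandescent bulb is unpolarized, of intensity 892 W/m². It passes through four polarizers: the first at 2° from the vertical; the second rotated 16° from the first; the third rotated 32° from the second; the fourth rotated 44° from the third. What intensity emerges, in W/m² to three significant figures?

I ≈ 153 W/m²

Unpolarized light through the first polarizer → I₁ = 892 W/m²/2 = 446 W/m², polarized at 2°.
I₂ = I₁ · cos²(16°) = 446 · 0.924 = 412.1 W/m².
I₃ = I₂ · cos²(32°) = 412.1 · 0.7192 = 296.4 W/m².
I₄ = I₃ · cos²(44°) = 296.4 · 0.5174 = 153.4 W/m².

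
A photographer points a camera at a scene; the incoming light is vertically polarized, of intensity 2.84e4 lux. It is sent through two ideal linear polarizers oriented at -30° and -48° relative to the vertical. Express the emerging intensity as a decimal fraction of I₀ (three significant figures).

I/I₀ ≈ 0.678

I₁ = 2.84e4 lux · cos²(30°) = 2.13e+04 lux.
I₂ = I₁ · cos²(18°) = 2.13e+04 · 0.9045 = 1.927e+04 lux.
Transmitted fraction = 0.6784.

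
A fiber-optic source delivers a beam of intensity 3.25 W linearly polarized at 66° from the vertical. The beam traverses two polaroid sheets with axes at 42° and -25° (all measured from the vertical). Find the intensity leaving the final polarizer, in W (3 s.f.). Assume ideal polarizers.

I₁ = 3.25 W · cos²(24°) = 2.712 W.
I₂ = I₁ · cos²(67°) = 2.712 · 0.1527 = 0.4141 W.

I ≈ 0.414 W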